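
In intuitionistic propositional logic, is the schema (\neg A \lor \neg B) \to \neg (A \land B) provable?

This is a constructively valid De Morgan direction (disjunction of negations to negated conjunction), which is intuitionistically derivable.
If \neg A holds at a world then no accessible world forces A, hence none forces A \land B; likewise for \neg B.

Yes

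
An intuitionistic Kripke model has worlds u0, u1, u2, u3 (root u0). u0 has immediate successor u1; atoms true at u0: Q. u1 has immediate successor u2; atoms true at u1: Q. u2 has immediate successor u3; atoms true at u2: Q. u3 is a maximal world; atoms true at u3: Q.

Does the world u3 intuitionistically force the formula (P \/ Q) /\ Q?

u3 ||- (P \/ Q) /\ Q since u3 forces both conjuncts.

Yes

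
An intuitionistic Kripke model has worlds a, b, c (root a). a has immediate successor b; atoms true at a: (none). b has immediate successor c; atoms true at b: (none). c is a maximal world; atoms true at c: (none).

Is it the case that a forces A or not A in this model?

a forces A or not A via the disjunct not A.

Yes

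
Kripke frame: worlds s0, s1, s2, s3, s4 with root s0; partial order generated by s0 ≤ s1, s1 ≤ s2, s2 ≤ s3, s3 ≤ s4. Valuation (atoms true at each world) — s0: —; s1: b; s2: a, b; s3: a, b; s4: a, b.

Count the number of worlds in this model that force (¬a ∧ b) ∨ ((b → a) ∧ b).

s0: does not force it — s0 ⊮ (¬a ∧ b) ∨ ((b → a) ∧ b): neither disjunct is forced at s0.
s1: does not force it.
s2: forces it.
s3: forces it.
s4: forces it.
Worlds forcing the formula: {s2, s3, s4}.

3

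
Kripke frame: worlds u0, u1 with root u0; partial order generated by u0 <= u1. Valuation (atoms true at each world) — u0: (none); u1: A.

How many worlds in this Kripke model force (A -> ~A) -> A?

2

u0: forces it.
u1: forces it.
Worlds forcing the formula: {u0, u1}.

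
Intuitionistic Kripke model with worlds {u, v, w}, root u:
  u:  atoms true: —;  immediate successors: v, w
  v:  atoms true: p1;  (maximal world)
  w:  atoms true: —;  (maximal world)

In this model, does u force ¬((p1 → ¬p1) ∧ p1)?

Yes

u ⊩ ¬((p1 → ¬p1) ∧ p1): no world accessible from u forces (p1 → ¬p1) ∧ p1.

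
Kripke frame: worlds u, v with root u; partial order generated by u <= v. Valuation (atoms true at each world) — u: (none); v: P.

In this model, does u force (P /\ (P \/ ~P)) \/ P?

u ||-/- (P /\ (P \/ ~P)) \/ P: neither disjunct is forced at u.
u ||-/- P /\ (P \/ ~P) since u fails P.

No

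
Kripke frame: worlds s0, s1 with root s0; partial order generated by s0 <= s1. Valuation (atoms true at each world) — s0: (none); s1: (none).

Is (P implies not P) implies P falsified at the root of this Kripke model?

Yes

s0 does not force (P implies not P) implies P: already at s0 itself, s0 forces P implies not P but s0 does not force P.
s0 lacks atom P, so s0 does not force P.
So the root s0 does not force (P implies not P) implies P; the model is a countermodel.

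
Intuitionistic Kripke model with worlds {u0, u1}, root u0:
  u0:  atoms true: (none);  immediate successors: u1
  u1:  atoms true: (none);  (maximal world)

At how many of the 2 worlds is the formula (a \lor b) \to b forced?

2

u0: forces it.
u1: forces it.
Worlds forcing the formula: {u0, u1}.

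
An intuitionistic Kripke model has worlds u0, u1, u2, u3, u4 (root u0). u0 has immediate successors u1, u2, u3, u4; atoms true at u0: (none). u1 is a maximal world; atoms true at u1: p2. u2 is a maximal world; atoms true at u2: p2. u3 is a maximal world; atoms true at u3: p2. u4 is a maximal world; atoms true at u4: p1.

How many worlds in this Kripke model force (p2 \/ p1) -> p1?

u0: does not force it — u0 ||-/- (p2 \/ p1) -> p1: at the accessible world u1, u1 ||- p2 \/ p1 but u1 ||-/- p1.
u1: does not force it — u1 ||-/- (p2 \/ p1) -> p1: already at u1 itself, u1 ||- p2 \/ p1 but u1 ||-/- p1.
u2: does not force it — u2 ||-/- (p2 \/ p1) -> p1: already at u2 itself, u2 ||- p2 \/ p1 but u2 ||-/- p1.
u3: does not force it.
u4: forces it.
Worlds forcing the formula: {u4}.

1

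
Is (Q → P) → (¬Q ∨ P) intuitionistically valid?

No

This is the material-implication-as-disjunction principle, which is not intuitionistically valid.
A Kripke countermodel: worlds 0, 1; order generated by 0 ≤ 1; atoms true at each world — 0:{}; 1:{P,Q}.
0 ⊮ (Q → P) → (¬Q ∨ P): already at 0 itself, 0 ⊩ Q → P but 0 ⊮ ¬Q ∨ P.
0 ⊮ ¬Q ∨ P: neither disjunct is forced at 0.
0 ⊮ ¬Q since 1 is accessible from 0 and 1 ⊩ Q.
So the root 0 does not force the formula.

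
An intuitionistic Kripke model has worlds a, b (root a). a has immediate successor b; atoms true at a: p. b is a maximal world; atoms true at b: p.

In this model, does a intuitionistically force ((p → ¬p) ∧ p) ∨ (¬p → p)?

Yes

a ⊩ ((p → ¬p) ∧ p) ∨ (¬p → p) via the disjunct ¬p → p.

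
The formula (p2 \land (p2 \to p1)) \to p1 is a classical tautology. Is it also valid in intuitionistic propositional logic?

Yes

This is modus ponens in implicational form, which is intuitionistically derivable.
If a world forces p2 and p2 \to p1, then applying the implication at that world (which is accessible from itself) gives p1.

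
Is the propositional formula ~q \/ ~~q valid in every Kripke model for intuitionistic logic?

No

This is the weak law of excluded middle, which is not intuitionistically valid.
A Kripke countermodel: worlds s0, s1, s2; order generated by s0 <= s1, s0 <= s2; atoms true at each world — s0:{}; s1:{q}; s2:{}.
s0 ||-/- ~q \/ ~~q: neither disjunct is forced at s0.
s0 ||-/- ~q since s1 is accessible from s0 and s1 ||- q.
So the root s0 does not force the formula.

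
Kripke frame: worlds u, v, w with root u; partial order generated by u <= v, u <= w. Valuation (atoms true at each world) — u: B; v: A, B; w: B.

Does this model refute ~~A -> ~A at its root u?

u ||-/- ~~A -> ~A: at the accessible world v, v ||- ~~A but v ||-/- ~A.
v ||-/- ~A since v is accessible from v and v ||- A.
So the root u does not force ~~A -> ~A; the model is a countermodel.

Yes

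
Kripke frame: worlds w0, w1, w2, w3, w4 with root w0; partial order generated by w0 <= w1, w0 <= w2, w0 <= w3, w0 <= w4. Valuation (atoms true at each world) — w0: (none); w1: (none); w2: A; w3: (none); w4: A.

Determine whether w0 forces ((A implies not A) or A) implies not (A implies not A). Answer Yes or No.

No

w0 does not force ((A implies not A) or A) implies not (A implies not A): at the accessible world w1, w1 forces (A implies not A) or A but w1 does not force not (A implies not A).
w1 does not force not (A implies not A) since w1 is accessible from w1 and w1 forces A implies not A.
w1 forces A implies not A vacuously: no world accessible from w1 forces the antecedent A.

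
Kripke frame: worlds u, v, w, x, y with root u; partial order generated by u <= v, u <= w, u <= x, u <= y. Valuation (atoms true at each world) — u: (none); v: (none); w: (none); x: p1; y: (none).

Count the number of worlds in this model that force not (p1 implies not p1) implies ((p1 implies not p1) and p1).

u: does not force it — u does not force not (p1 implies not p1) implies ((p1 implies not p1) and p1): at the accessible world x, x forces not (p1 implies not p1) but x does not force (p1 implies not p1) and p1.
v: forces it.
w: forces it.
x: does not force it — x does not force not (p1 implies not p1) implies ((p1 implies not p1) and p1): already at x itself, x forces not (p1 implies not p1) but x does not force (p1 implies not p1) and p1.
y: forces it.
Worlds forcing the formula: {v, w, y}.

3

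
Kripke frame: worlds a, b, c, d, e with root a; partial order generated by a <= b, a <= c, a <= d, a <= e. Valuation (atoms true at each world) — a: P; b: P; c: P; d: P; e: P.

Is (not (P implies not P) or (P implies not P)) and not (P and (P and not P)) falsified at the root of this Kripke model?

No

a forces (not (P implies not P) or (P implies not P)) and not (P and (P and not P)) since a forces both conjuncts.
So the root a forces (not (P implies not P) or (P implies not P)) and not (P and (P and not P)); the model is not a countermodel.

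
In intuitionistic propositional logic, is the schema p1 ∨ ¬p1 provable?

This is the law of excluded middle, which is not intuitionistically valid.
A Kripke countermodel: worlds u0, u1; order generated by u0 ≤ u1; atoms true at each world — u0:{}; u1:{p1}.
u0 ⊮ p1 ∨ ¬p1: neither disjunct is forced at u0.
u0 lacks atom p1, so u0 ⊮ p1.
So the root u0 does not force the formula.

No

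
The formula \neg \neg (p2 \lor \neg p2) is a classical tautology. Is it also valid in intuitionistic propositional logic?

Yes

This is the double negation of excluded middle, which is intuitionistically derivable.
Assuming \neg (p2 \lor \neg p2): from p2 we'd get p2 \lor \neg p2, so \neg p2; but then p2 \lor \neg p2 again — contradiction. Hence \neg \neg (p2 \lor \neg p2).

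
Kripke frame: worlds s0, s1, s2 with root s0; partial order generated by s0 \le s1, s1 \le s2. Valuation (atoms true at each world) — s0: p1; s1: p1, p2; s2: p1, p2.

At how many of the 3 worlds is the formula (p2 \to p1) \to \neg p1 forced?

s0: does not force it — s0 \nVdash (p2 \to p1) \to \neg p1: already at s0 itself, s0 \Vdash p2 \to p1 but s0 \nVdash \neg p1.
s1: does not force it — s1 \nVdash (p2 \to p1) \to \neg p1: already at s1 itself, s1 \Vdash p2 \to p1 but s1 \nVdash \neg p1.
s2: does not force it — s2 \nVdash (p2 \to p1) \to \neg p1: already at s2 itself, s2 \Vdash p2 \to p1 but s2 \nVdash \neg p1.
Worlds forcing the formula: { }.

0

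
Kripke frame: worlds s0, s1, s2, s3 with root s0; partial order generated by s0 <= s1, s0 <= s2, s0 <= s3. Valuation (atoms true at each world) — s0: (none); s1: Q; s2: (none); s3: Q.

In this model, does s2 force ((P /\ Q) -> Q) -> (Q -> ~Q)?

Yes

s2 ||- ((P /\ Q) -> Q) -> (Q -> ~Q): every world accessible from s2 that forces (P /\ Q) -> Q (namely s2) also forces Q -> ~Q.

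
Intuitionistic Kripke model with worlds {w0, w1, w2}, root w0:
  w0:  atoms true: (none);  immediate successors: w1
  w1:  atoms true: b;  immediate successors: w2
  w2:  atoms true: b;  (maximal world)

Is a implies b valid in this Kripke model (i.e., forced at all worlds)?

w0 forces a implies b vacuously: no world accessible from w0 forces the antecedent a.
Since the root w0 forces a implies b and forcing is persistent (monotone upward), every world forces it.

Yes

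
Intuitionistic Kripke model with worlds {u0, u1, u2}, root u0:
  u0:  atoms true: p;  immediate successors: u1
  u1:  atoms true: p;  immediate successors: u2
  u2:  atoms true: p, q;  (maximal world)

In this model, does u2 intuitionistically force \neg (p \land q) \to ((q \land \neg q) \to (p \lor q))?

u2 \Vdash \neg (p \land q) \to ((q \land \neg q) \to (p \lor q)) vacuously: no world accessible from u2 forces the antecedent \neg (p \land q).

Yes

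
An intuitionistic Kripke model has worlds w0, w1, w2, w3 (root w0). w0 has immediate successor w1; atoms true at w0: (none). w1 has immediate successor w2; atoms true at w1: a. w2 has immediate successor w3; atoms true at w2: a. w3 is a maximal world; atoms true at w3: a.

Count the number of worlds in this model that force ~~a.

w0: forces it.
w1: forces it.
w2: forces it.
w3: forces it.
Worlds forcing the formula: {w0, w1, w2, w3}.

4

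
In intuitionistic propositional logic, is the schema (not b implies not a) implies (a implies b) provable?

This is the converse of contraposition, which is not intuitionistically valid.
A Kripke countermodel: worlds s0, s1; order generated by s0 <= s1; atoms true at each world — s0:{a}; s1:{a,b}.
s0 does not force (not b implies not a) implies (a implies b): already at s0 itself, s0 forces not b implies not a but s0 does not force a implies b.
s0 does not force a implies b: already at s0 itself, s0 forces a but s0 does not force b.
s0 lacks atom b, so s0 does not force b.
So the root s0 does not force the formula.

No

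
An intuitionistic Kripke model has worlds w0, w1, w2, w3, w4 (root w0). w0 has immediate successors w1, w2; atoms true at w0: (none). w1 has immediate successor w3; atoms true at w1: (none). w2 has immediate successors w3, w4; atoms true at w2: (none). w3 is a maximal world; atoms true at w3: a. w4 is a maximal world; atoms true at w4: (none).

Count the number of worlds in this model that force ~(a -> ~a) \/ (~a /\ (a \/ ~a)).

w0: does not force it — w0 ||-/- ~(a -> ~a) \/ (~a /\ (a \/ ~a)): neither disjunct is forced at w0.
w1: forces it.
w2: does not force it — w2 ||-/- ~(a -> ~a) \/ (~a /\ (a \/ ~a)): neither disjunct is forced at w2.
w3: forces it.
w4: forces it.
Worlds forcing the formula: {w1, w3, w4}.

3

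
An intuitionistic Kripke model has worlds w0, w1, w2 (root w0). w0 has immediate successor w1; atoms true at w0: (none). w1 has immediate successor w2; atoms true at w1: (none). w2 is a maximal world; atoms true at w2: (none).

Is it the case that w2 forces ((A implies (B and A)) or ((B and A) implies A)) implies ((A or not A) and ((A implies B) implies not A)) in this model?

w2 forces ((A implies (B and A)) or ((B and A) implies A)) implies ((A or not A) and ((A implies B) implies not A)): every world accessible from w2 that forces (A implies (B and A)) or ((B and A) implies A) (namely w2) also forces (A or not A) and ((A implies B) implies not A).

Yes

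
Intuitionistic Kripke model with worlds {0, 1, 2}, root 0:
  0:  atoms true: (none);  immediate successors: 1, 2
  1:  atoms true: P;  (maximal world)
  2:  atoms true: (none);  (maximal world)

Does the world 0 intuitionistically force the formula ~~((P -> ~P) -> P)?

0 ||-/- ~~((P -> ~P) -> P) since 2 is accessible from 0 and 2 ||- ~((P -> ~P) -> P).
2 ||- ~((P -> ~P) -> P): no world accessible from 2 forces (P -> ~P) -> P.

No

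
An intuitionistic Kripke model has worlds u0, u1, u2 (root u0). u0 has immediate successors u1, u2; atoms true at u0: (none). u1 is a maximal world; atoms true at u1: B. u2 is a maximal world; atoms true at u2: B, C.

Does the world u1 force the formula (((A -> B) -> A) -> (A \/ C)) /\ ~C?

u1 ||- (((A -> B) -> A) -> (A \/ C)) /\ ~C since u1 forces both conjuncts.

Yes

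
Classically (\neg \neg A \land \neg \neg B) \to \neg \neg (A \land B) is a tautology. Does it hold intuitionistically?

This is the distribution of double negation over conjunction, which is intuitionistically derivable.
Assume \neg \neg A, \neg \neg B, and \neg (A \land B). From A we'd get \neg B (since A \land B is refuted), contradicting \neg \neg B; so \neg A, contradicting \neg \neg A.

Yes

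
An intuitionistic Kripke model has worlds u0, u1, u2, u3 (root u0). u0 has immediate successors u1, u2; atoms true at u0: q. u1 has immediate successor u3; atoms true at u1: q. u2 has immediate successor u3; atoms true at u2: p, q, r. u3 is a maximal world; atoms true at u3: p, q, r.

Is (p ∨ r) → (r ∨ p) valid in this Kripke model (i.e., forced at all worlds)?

u0 ⊩ (p ∨ r) → (r ∨ p): every world accessible from u0 that forces p ∨ r (namely u2, u3) also forces r ∨ p.
Since the root u0 forces (p ∨ r) → (r ∨ p) and forcing is persistent (monotone upward), every world forces it.

Yes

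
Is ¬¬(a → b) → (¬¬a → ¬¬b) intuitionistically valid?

This is the distribution of double negation over implication, which is intuitionistically derivable.
Assume ¬¬(a → b) and ¬¬a; suppose ¬b. Then a → b would give ¬a (by contraposition), contradicting ¬¬a; so ¬(a → b), contradicting ¬¬(a → b). Hence ¬¬b.

Yes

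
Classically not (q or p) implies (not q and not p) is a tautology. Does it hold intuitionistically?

Yes

This is a constructively valid De Morgan direction (negated disjunction to conjunction of negations), which is intuitionistically derivable.
From not (q or p): if q held then q or p would, contradiction — so not q; similarly not p.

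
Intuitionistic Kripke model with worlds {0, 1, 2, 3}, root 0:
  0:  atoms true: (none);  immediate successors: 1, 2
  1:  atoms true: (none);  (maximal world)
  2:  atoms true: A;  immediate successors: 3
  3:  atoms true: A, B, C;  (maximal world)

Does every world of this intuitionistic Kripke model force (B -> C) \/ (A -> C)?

Yes

0 ||- (B -> C) \/ (A -> C) via the disjunct B -> C.
Since the root 0 forces (B -> C) \/ (A -> C) and forcing is persistent (monotone upward), every world forces it.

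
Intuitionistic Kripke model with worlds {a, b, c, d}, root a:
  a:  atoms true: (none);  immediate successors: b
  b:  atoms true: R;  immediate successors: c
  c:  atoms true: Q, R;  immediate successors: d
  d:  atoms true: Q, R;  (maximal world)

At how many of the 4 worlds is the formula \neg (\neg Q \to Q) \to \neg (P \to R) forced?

a: forces it.
b: forces it.
c: forces it.
d: forces it.
Worlds forcing the formula: {a, b, c, d}.

4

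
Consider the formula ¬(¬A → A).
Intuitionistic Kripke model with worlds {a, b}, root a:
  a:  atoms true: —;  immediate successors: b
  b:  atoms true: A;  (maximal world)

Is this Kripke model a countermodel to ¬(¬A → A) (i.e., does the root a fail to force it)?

a ⊮ ¬(¬A → A) since a is accessible from a and a ⊩ ¬A → A.
a ⊩ ¬A → A vacuously: no world accessible from a forces the antecedent ¬A.
So the root a does not force ¬(¬A → A); the model is a countermodel.

Yes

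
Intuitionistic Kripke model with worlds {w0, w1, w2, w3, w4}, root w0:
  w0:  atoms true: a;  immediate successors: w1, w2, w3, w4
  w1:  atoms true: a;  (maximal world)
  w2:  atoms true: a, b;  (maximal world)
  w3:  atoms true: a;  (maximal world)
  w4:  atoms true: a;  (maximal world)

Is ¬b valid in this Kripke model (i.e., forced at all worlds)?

Not every world: w0 ⊮ ¬b.
w0 ⊮ ¬b since w2 is accessible from w0 and w2 ⊩ b.

No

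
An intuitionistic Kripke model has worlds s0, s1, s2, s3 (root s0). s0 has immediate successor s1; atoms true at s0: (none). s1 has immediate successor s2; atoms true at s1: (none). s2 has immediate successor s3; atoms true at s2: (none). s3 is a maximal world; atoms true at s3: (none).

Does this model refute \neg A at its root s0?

s0 \Vdash \neg A: no world accessible from s0 forces A.
So the root s0 forces \neg A; the model is not a countermodel.

No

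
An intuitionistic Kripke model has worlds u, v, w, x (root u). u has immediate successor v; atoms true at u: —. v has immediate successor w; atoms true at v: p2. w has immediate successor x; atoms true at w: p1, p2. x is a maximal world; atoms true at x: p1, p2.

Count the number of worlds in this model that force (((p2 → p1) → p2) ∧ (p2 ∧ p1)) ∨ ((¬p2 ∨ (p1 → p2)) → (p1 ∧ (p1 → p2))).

u: does not force it — u ⊮ (((p2 → p1) → p2) ∧ (p2 ∧ p1)) ∨ ((¬p2 ∨ (p1 → p2)) → (p1 ∧ (p1 → p2))): neither disjunct is forced at u.
v: does not force it — v ⊮ (((p2 → p1) → p2) ∧ (p2 ∧ p1)) ∨ ((¬p2 ∨ (p1 → p2)) → (p1 ∧ (p1 → p2))): neither disjunct is forced at v.
w: forces it.
x: forces it.
Worlds forcing the formula: {w, x}.

2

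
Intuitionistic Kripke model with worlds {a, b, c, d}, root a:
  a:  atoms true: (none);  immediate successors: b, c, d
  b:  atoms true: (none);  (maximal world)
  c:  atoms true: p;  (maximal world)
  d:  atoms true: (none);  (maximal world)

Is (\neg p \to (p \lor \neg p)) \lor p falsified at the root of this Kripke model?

No

a \Vdash (\neg p \to (p \lor \neg p)) \lor p via the disjunct \neg p \to (p \lor \neg p).
So the root a forces (\neg p \to (p \lor \neg p)) \lor p; the model is not a countermodel.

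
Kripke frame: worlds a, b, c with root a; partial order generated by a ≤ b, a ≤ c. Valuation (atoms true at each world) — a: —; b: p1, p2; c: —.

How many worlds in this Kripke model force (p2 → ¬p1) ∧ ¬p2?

1

a: does not force it — a ⊮ (p2 → ¬p1) ∧ ¬p2 since a fails p2 → ¬p1.
b: does not force it.
c: forces it.
Worlds forcing the formula: {c}.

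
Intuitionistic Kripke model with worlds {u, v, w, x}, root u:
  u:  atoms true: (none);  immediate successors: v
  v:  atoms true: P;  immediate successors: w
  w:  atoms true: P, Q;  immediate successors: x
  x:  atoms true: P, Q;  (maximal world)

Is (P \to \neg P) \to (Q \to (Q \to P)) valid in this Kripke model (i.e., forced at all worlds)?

u \Vdash (P \to \neg P) \to (Q \to (Q \to P)) vacuously: no world accessible from u forces the antecedent P \to \neg P.
Since the root u forces (P \to \neg P) \to (Q \to (Q \to P)) and forcing is persistent (monotone upward), every world forces it.

Yes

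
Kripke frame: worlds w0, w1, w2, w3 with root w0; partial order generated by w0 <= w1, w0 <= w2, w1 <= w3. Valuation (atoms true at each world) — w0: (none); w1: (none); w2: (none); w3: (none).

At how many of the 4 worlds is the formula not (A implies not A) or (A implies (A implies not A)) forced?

w0: forces it.
w1: forces it.
w2: forces it.
w3: forces it.
Worlds forcing the formula: {w0, w1, w2, w3}.

4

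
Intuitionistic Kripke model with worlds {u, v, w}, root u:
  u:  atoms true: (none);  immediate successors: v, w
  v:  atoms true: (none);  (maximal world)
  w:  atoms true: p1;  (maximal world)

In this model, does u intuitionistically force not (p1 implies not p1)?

u does not force not (p1 implies not p1) since v is accessible from u and v forces p1 implies not p1.
v forces p1 implies not p1 vacuously: no world accessible from v forces the antecedent p1.

No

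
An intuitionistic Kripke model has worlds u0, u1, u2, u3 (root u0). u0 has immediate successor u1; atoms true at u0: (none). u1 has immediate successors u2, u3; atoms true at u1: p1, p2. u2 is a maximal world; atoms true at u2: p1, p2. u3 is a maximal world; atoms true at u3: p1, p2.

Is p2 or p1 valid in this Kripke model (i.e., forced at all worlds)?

Not every world: u0 does not force p2 or p1.
u0 does not force p2 or p1: neither disjunct is forced at u0.
u0 lacks atom p2, so u0 does not force p2.

No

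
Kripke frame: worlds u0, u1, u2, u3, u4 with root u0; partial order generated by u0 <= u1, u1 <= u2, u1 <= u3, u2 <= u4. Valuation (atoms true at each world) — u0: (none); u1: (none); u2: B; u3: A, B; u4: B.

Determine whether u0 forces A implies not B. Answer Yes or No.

u0 does not force A implies not B: at the accessible world u3, u3 forces A but u3 does not force not B.
u3 does not force not B since u3 is accessible from u3 and u3 forces B.

No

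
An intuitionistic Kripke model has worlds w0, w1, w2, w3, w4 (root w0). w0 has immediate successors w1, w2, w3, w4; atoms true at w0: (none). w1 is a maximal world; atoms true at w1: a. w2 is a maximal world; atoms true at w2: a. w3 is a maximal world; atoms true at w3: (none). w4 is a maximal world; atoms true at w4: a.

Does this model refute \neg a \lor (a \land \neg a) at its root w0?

Yes

w0 \nVdash \neg a \lor (a \land \neg a): neither disjunct is forced at w0.
w0 \nVdash \neg a since w1 is accessible from w0 and w1 \Vdash a.
So the root w0 does not force \neg a \lor (a \land \neg a); the model is a countermodel.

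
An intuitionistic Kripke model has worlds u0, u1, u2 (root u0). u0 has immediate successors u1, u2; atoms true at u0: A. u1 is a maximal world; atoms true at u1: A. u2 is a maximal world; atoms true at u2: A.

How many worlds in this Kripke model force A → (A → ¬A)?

0

u0: does not force it — u0 ⊮ A → (A → ¬A): already at u0 itself, u0 ⊩ A but u0 ⊮ A → ¬A.
u1: does not force it — u1 ⊮ A → (A → ¬A): already at u1 itself, u1 ⊩ A but u1 ⊮ A → ¬A.
u2: does not force it.
Worlds forcing the formula: { }.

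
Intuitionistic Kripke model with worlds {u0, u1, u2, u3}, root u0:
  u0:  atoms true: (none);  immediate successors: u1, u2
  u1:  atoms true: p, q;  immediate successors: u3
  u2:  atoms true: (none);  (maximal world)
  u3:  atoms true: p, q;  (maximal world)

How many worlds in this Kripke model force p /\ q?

2

u0: does not force it — u0 ||-/- p /\ q since u0 fails p.
u1: forces it.
u2: does not force it — u2 ||-/- p /\ q since u2 fails p.
u3: forces it.
Worlds forcing the formula: {u1, u3}.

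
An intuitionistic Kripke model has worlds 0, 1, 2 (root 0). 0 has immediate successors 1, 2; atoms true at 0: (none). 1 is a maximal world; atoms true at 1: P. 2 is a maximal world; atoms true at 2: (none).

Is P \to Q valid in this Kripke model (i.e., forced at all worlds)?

No

Not every world: 0 \nVdash P \to Q.
0 \nVdash P \to Q: at the accessible world 1, 1 \Vdash P but 1 \nVdash Q.
1 lacks atom Q, so 1 \nVdash Q.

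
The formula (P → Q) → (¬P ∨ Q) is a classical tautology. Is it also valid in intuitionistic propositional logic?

This is the material-implication-as-disjunction principle, which is not intuitionistically valid.
A Kripke countermodel: worlds u, v; order generated by u ≤ v; atoms true at each world — u:{}; v:{P,Q}.
u ⊮ (P → Q) → (¬P ∨ Q): already at u itself, u ⊩ P → Q but u ⊮ ¬P ∨ Q.
u ⊮ ¬P ∨ Q: neither disjunct is forced at u.
u ⊮ ¬P since v is accessible from u and v ⊩ P.
So the root u does not force the formula.

No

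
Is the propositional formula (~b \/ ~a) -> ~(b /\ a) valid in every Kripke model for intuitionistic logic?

Yes

This is a constructively valid De Morgan direction (disjunction of negations to negated conjunction), which is intuitionistically derivable.
If ~b holds at a world then no accessible world forces b, hence none forces b /\ a; likewise for ~a.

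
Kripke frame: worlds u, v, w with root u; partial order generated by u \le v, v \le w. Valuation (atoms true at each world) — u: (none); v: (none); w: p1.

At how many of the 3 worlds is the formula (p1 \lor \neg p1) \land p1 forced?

u: does not force it — u \nVdash (p1 \lor \neg p1) \land p1 since u fails p1 \lor \neg p1.
v: does not force it — v \nVdash (p1 \lor \neg p1) \land p1 since v fails p1 \lor \neg p1.
w: forces it.
Worlds forcing the formula: {w}.

1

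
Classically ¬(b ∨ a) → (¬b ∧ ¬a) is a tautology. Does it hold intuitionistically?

Yes

This is a constructively valid De Morgan direction (negated disjunction to conjunction of negations), which is intuitionistically derivable.
From ¬(b ∨ a): if b held then b ∨ a would, contradiction — so ¬b; similarly ¬a.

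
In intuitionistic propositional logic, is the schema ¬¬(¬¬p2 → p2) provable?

Yes

This is the double negation of double-negation elimination, which is intuitionistically derivable.
By Glivenko's theorem the double negation of any classical propositional tautology is intuitionistically provable; ¬¬p2 → p2 is classically a tautology.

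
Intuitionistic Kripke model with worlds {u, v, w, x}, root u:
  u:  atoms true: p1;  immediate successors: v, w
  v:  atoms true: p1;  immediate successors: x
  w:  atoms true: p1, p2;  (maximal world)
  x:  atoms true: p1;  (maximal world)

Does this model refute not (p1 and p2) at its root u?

u does not force not (p1 and p2) since w is accessible from u and w forces p1 and p2.
w forces p1 and p2 since w forces both conjuncts.
So the root u does not force not (p1 and p2); the model is a countermodel.

Yes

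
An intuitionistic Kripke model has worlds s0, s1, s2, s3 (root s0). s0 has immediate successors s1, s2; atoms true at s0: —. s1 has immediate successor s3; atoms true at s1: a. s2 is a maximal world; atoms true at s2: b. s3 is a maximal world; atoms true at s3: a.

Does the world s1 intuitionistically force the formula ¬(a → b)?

Yes

s1 ⊩ ¬(a → b): no world accessible from s1 forces a → b.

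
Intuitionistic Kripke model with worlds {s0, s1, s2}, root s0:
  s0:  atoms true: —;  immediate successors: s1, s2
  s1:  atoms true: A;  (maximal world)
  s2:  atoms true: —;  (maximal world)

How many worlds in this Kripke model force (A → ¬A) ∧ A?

0

s0: does not force it — s0 ⊮ (A → ¬A) ∧ A since s0 fails A → ¬A.
s1: does not force it.
s2: does not force it.
Worlds forcing the formula: { }.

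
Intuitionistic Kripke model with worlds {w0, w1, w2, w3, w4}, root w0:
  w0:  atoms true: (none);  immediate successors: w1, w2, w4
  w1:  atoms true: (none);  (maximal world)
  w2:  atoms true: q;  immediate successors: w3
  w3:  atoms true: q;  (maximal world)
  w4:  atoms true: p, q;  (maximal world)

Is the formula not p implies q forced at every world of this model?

Not every world: w0 does not force not p implies q.
w0 does not force not p implies q: at the accessible world w1, w1 forces not p but w1 does not force q.
w1 lacks atom q, so w1 does not force q.

No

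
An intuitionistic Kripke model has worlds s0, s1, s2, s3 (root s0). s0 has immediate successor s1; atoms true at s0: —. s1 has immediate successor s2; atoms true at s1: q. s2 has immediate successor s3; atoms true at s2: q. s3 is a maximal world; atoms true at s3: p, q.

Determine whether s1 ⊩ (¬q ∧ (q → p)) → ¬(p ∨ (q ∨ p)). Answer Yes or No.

s1 ⊩ (¬q ∧ (q → p)) → ¬(p ∨ (q ∨ p)) vacuously: no world accessible from s1 forces the antecedent ¬q ∧ (q → p).

Yes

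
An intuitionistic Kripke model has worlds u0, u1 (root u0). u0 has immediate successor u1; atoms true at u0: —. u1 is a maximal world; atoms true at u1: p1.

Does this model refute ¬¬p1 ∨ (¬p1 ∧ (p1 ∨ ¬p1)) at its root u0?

No

u0 ⊩ ¬¬p1 ∨ (¬p1 ∧ (p1 ∨ ¬p1)) via the disjunct ¬¬p1.
So the root u0 forces ¬¬p1 ∨ (¬p1 ∧ (p1 ∨ ¬p1)); the model is not a countermodel.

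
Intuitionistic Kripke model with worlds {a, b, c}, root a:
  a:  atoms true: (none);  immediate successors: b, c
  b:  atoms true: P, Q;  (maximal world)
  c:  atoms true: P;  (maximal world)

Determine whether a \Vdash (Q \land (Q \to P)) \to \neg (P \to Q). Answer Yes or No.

No

a \nVdash (Q \land (Q \to P)) \to \neg (P \to Q): at the accessible world b, b \Vdash Q \land (Q \to P) but b \nVdash \neg (P \to Q).
b \nVdash \neg (P \to Q) since b is accessible from b and b \Vdash P \to Q.
b \Vdash P \to Q: every world accessible from b that forces P (namely b) also forces Q.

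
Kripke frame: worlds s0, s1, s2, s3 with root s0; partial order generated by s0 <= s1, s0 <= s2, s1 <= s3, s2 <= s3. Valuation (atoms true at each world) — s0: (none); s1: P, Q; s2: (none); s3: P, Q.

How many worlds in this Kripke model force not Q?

0

s0: does not force it — s0 does not force not Q since s1 is accessible from s0 and s1 forces Q.
s1: does not force it.
s2: does not force it.
s3: does not force it.
Worlds forcing the formula: { }.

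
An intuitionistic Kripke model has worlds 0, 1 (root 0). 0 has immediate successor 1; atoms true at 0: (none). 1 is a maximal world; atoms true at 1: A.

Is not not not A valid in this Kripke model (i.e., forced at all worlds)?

No

Not every world: 0 does not force not not not A.
0 does not force not not not A since 0 is accessible from 0 and 0 forces not not A.
0 forces not not A: no world accessible from 0 forces not A.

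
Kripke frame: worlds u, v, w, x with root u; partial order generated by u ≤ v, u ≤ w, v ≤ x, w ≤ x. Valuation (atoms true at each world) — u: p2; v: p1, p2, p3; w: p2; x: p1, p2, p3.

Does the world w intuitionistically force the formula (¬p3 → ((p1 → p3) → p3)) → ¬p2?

No

w ⊮ (¬p3 → ((p1 → p3) → p3)) → ¬p2: already at w itself, w ⊩ ¬p3 → ((p1 → p3) → p3) but w ⊮ ¬p2.
w ⊮ ¬p2 since w is accessible from w and w ⊩ p2.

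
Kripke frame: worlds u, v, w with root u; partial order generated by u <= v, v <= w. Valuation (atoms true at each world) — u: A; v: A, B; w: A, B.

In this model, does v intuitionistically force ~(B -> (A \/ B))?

No

v ||-/- ~(B -> (A \/ B)) since v is accessible from v and v ||- B -> (A \/ B).
v ||- B -> (A \/ B): every world accessible from v that forces B (namely v, w) also forces A \/ B.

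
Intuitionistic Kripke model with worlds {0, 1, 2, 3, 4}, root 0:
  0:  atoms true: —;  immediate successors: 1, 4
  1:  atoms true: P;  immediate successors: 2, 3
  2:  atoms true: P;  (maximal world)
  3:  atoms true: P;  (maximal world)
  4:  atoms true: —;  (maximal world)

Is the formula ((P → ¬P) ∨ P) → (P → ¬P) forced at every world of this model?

Not every world: 0 ⊮ ((P → ¬P) ∨ P) → (P → ¬P).
0 ⊮ ((P → ¬P) ∨ P) → (P → ¬P): at the accessible world 1, 1 ⊩ (P → ¬P) ∨ P but 1 ⊮ P → ¬P.
1 ⊮ P → ¬P: already at 1 itself, 1 ⊩ P but 1 ⊮ ¬P.
1 ⊮ ¬P since 1 is accessible from 1 and 1 ⊩ P.

No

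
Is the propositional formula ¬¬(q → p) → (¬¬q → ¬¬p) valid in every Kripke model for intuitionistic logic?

This is the distribution of double negation over implication, which is intuitionistically derivable.
Assume ¬¬(q → p) and ¬¬q; suppose ¬p. Then q → p would give ¬q (by contraposition), contradicting ¬¬q; so ¬(q → p), contradicting ¬¬(q → p). Hence ¬¬p.

Yes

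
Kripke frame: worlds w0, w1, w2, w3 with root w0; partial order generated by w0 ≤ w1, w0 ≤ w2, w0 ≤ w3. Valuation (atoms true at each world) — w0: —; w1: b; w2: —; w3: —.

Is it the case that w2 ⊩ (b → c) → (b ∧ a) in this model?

No

w2 ⊮ (b → c) → (b ∧ a): already at w2 itself, w2 ⊩ b → c but w2 ⊮ b ∧ a.
w2 ⊮ b ∧ a since w2 fails b.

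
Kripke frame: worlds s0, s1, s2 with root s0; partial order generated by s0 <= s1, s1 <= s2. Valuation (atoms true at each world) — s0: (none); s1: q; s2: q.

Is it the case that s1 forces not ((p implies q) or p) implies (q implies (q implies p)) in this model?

Yes

s1 forces not ((p implies q) or p) implies (q implies (q implies p)) vacuously: no world accessible from s1 forces the antecedent not ((p implies q) or p).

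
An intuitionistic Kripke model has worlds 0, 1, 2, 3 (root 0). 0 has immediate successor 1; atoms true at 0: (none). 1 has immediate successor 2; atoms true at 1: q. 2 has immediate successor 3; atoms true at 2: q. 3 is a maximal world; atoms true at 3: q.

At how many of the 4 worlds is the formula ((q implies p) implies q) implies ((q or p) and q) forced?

0: does not force it — 0 does not force ((q implies p) implies q) implies ((q or p) and q): already at 0 itself, 0 forces (q implies p) implies q but 0 does not force (q or p) and q.
1: forces it.
2: forces it.
3: forces it.
Worlds forcing the formula: {1, 2, 3}.

3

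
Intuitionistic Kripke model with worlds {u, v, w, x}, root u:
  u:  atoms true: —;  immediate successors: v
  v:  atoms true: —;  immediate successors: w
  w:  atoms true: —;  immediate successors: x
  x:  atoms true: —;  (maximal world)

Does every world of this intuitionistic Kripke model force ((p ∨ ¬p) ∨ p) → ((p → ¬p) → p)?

Not every world: u ⊮ ((p ∨ ¬p) ∨ p) → ((p → ¬p) → p).
u ⊮ ((p ∨ ¬p) ∨ p) → ((p → ¬p) → p): already at u itself, u ⊩ (p ∨ ¬p) ∨ p but u ⊮ (p → ¬p) → p.
u ⊮ (p → ¬p) → p: already at u itself, u ⊩ p → ¬p but u ⊮ p.
u lacks atom p, so u ⊮ p.

No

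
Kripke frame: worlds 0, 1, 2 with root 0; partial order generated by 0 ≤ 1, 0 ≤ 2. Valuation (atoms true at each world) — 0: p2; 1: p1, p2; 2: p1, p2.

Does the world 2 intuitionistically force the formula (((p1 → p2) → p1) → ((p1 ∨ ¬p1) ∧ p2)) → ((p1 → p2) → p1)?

2 ⊩ (((p1 → p2) → p1) → ((p1 ∨ ¬p1) ∧ p2)) → ((p1 → p2) → p1): every world accessible from 2 that forces ((p1 → p2) → p1) → ((p1 ∨ ¬p1) ∧ p2) (namely 2) also forces (p1 → p2) → p1.

Yes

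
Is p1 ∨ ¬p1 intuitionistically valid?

No

This is the law of excluded middle, which is not intuitionistically valid.
A Kripke countermodel: worlds u0, u1; order generated by u0 ≤ u1; atoms true at each world — u0:{}; u1:{p1}.
u0 ⊮ p1 ∨ ¬p1: neither disjunct is forced at u0.
u0 lacks atom p1, so u0 ⊮ p1.
So the root u0 does not force the formula.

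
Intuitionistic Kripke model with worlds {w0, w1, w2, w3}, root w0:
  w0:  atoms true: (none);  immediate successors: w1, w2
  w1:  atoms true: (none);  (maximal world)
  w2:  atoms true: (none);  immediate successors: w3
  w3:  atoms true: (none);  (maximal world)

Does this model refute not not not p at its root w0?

w0 forces not not not p: no world accessible from w0 forces not not p.
So the root w0 forces not not not p; the model is not a countermodel.

No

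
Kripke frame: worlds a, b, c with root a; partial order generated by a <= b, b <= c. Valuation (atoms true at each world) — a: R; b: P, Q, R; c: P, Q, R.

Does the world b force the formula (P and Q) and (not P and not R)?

b does not force (P and Q) and (not P and not R) since b fails not P and not R.

No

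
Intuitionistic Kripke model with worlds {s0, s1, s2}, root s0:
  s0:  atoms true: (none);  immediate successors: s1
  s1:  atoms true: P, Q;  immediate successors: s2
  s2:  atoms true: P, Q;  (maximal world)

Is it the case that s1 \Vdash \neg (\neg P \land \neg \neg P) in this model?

Yes

s1 \Vdash \neg (\neg P \land \neg \neg P): no world accessible from s1 forces \neg P \land \neg \neg P.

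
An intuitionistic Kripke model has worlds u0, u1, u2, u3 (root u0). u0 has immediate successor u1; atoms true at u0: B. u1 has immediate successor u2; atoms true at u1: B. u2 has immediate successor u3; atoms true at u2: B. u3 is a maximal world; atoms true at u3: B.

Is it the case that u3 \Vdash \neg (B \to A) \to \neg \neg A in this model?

No

u3 \nVdash \neg (B \to A) \to \neg \neg A: already at u3 itself, u3 \Vdash \neg (B \to A) but u3 \nVdash \neg \neg A.
u3 \nVdash \neg \neg A since u3 is accessible from u3 and u3 \Vdash \neg A.
u3 \Vdash \neg A: no world accessible from u3 forces A.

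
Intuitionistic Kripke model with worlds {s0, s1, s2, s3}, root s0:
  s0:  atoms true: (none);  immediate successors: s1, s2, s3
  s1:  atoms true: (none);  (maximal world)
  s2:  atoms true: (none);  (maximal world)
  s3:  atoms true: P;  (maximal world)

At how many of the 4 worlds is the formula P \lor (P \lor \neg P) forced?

3

s0: does not force it — s0 \nVdash P \lor (P \lor \neg P): neither disjunct is forced at s0.
s1: forces it.
s2: forces it.
s3: forces it.
Worlds forcing the formula: {s1, s2, s3}.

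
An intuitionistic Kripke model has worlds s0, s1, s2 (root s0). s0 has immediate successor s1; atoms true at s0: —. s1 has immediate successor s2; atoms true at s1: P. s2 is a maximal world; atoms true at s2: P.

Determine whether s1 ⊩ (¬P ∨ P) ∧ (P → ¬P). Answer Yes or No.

No

s1 ⊮ (¬P ∨ P) ∧ (P → ¬P) since s1 fails P → ¬P.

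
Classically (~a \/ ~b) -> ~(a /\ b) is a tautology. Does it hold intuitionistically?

Yes

This is a constructively valid De Morgan direction (disjunction of negations to negated conjunction), which is intuitionistically derivable.
If ~a holds at a world then no accessible world forces a, hence none forces a /\ b; likewise for ~b.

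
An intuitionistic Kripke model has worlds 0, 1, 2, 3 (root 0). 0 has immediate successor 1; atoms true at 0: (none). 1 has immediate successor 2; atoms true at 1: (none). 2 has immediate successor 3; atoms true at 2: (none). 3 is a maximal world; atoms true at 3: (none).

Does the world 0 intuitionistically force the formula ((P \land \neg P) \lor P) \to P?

0 \Vdash ((P \land \neg P) \lor P) \to P vacuously: no world accessible from 0 forces the antecedent (P \land \neg P) \lor P.

Yes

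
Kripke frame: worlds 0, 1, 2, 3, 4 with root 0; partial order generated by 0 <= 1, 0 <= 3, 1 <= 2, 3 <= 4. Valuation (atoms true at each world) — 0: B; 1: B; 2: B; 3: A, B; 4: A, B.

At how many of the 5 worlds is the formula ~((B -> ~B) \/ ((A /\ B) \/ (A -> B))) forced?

0

0: does not force it — 0 ||-/- ~((B -> ~B) \/ ((A /\ B) \/ (A -> B))) since 0 is accessible from 0 and 0 ||- (B -> ~B) \/ ((A /\ B) \/ (A -> B)).
1: does not force it — 1 ||-/- ~((B -> ~B) \/ ((A /\ B) \/ (A -> B))) since 1 is accessible from 1 and 1 ||- (B -> ~B) \/ ((A /\ B) \/ (A -> B)).
2: does not force it.
3: does not force it.
4: does not force it.
Worlds forcing the formula: { }.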